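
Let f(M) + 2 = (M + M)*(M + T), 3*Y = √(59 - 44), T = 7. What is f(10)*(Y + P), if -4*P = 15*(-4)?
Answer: 5070 + 338*√15/3 ≈ 5506.4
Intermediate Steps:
Y = √15/3 (Y = √(59 - 44)/3 = √15/3 ≈ 1.2910)
f(M) = -2 + 2*M*(7 + M) (f(M) = -2 + (M + M)*(M + 7) = -2 + (2*M)*(7 + M) = -2 + 2*M*(7 + M))
P = 15 (P = -15*(-4)/4 = -¼*(-60) = 15)
f(10)*(Y + P) = (-2 + 2*10² + 14*10)*(√15/3 + 15) = (-2 + 2*100 + 140)*(15 + √15/3) = (-2 + 200 + 140)*(15 + √15/3) = 338*(15 + √15/3) = 5070 + 338*√15/3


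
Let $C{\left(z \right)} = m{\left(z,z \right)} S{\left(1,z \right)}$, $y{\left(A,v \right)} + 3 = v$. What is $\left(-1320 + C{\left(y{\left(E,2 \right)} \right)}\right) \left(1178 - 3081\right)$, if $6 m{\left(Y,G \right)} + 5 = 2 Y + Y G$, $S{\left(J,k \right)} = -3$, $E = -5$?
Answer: $2506251$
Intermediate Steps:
$m{\left(Y,G \right)} = - \frac{5}{6} + \frac{Y}{3} + \frac{G Y}{6}$ ($m{\left(Y,G \right)} = - \frac{5}{6} + \frac{2 Y + Y G}{6} = - \frac{5}{6} + \frac{2 Y + G Y}{6} = - \frac{5}{6} + \left(\frac{Y}{3} + \frac{G Y}{6}\right) = - \frac{5}{6} + \frac{Y}{3} + \frac{G Y}{6}$)
$y{\left(A,v \right)} = -3 + v$
$C{\left(z \right)} = \frac{5}{2} - z - \frac{z^{2}}{2}$ ($C{\left(z \right)} = \left(- \frac{5}{6} + \frac{z}{3} + \frac{z z}{6}\right) \left(-3\right) = \left(- \frac{5}{6} + \frac{z}{3} + \frac{z^{2}}{6}\right) \left(-3\right) = \frac{5}{2} - z - \frac{z^{2}}{2}$)
$\left(-1320 + C{\left(y{\left(E,2 \right)} \right)}\right) \left(1178 - 3081\right) = \left(-1320 - \left(- \frac{7}{2} + \frac{\left(-3 + 2\right)^{2}}{2}\right)\right) \left(1178 - 3081\right) = \left(-1320 - \left(- \frac{7}{2} + \frac{1}{2}\right)\right) \left(-1903\right) = \left(-1320 + \left(\frac{5}{2} + 1 - \frac{1}{2}\right)\right) \left(-1903\right) = \left(-1320 + 3\right) \left(-1903\right) = \left(-1317\right) \left(-1903\right) = 2506251$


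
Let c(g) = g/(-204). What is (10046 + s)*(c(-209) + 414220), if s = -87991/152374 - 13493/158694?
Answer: 75462173577125179030/18135629667 ≈ 4.1610e+9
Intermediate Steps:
s = -4004906534/6045209889 (s = -87991*1/152374 - 13493*1/158694 = -87991/152374 - 13493/158694 = -4004906534/6045209889 ≈ -0.66249)
c(g) = -g/204 (c(g) = g*(-1/204) = -g/204)
(10046 + s)*(c(-209) + 414220) = (10046 - 4004906534/6045209889)*(-1/204*(-209) + 414220) = 60726173638360*(209/204 + 414220)/6045209889 = (60726173638360/6045209889)*(84501089/204) = 75462173577125179030/18135629667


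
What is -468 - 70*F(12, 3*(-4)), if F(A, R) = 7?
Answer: -958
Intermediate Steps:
-468 - 70*F(12, 3*(-4)) = -468 - 70*7 = -468 - 490 = -958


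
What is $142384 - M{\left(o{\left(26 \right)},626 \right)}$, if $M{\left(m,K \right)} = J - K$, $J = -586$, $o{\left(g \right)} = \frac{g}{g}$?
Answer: $143596$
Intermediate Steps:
$o{\left(g \right)} = 1$
$M{\left(m,K \right)} = -586 - K$
$142384 - M{\left(o{\left(26 \right)},626 \right)} = 142384 - \left(-586 - 626\right) = 142384 - -1212 = 142384 + 1212 = 143596$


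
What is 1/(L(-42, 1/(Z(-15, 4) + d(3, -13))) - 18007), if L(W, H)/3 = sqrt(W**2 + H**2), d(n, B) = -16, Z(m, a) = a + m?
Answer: -1458567/26263130012 - 9*sqrt(1285957)/26263130012 ≈ -5.5925e-5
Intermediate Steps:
L(W, H) = 3*sqrt(H**2 + W**2) (L(W, H) = 3*sqrt(W**2 + H**2) = 3*sqrt(H**2 + W**2))
1/(L(-42, 1/(Z(-15, 4) + d(3, -13))) - 18007) = 1/(3*sqrt((1/((4 - 15) - 16))**2 + (-42)**2) - 18007) = 1/(3*sqrt((1/(-11 - 16))**2 + 1764) - 18007) = 1/(3*sqrt((1/(-27))**2 + 1764) - 18007) = 1/(3*sqrt((-1/27)**2 + 1764) - 18007) = 1/(3*sqrt(1/729 + 1764) - 18007) = 1/(3*sqrt(1285957/729) - 18007) = 1/(3*(sqrt(1285957)/27) - 18007) = 1/(sqrt(1285957)/9 - 18007) = 1/(-18007 + sqrt(1285957)/9)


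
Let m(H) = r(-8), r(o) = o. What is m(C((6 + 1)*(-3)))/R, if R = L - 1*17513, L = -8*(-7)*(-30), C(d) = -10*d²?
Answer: 8/19193 ≈ 0.00041682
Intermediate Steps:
L = -1680 (L = 56*(-30) = -1680)
m(H) = -8
R = -19193 (R = -1680 - 1*17513 = -1680 - 17513 = -19193)
m(C((6 + 1)*(-3)))/R = -8/(-19193) = -8*(-1/19193) = 8/19193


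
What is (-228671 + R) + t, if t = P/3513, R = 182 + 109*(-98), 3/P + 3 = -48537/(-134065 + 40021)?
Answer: -21807591481813/91179915 ≈ -2.3917e+5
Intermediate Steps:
P = -31348/25955 (P = 3/(-3 - 48537/(-134065 + 40021)) = 3/(-3 - 48537/(-94044)) = 3/(-3 - 48537*(-1/94044)) = 3/(-3 + 16179/31348) = 3/(-77865/31348) = 3*(-31348/77865) = -31348/25955 ≈ -1.2078)
R = -10500 (R = 182 - 10682 = -10500)
t = -31348/91179915 (t = -31348/25955/3513 = -31348/25955*1/3513 = -31348/91179915 ≈ -0.00034380)
(-228671 + R) + t = (-228671 - 10500) - 31348/91179915 = -239171 - 31348/91179915 = -21807591481813/91179915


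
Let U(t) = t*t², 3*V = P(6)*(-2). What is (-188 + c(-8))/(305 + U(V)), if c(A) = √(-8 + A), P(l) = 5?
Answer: -5076/7235 + 108*I/7235 ≈ -0.70159 + 0.014927*I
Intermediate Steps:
V = -10/3 (V = (5*(-2))/3 = (⅓)*(-10) = -10/3 ≈ -3.3333)
U(t) = t³
(-188 + c(-8))/(305 + U(V)) = (-188 + √(-8 - 8))/(305 + (-10/3)³) = (-188 + √(-16))/(305 - 1000/27) = (-188 + 4*I)/(7235/27) = (-188 + 4*I)*(27/7235) = -5076/7235 + 108*I/7235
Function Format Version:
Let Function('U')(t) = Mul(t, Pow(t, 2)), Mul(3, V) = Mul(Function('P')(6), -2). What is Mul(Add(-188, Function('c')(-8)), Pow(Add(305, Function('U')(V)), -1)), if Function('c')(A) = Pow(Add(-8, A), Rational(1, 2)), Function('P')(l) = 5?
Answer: Add(Rational(-5076, 7235), Mul(Rational(108, 7235), I)) ≈ Add(-0.70159, Mul(0.014927, I))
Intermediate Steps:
V = Rational(-10, 3) (V = Mul(Rational(1, 3), Mul(5, -2)) = Mul(Rational(1, 3), -10) = Rational(-10, 3) ≈ -3.3333)
Function('U')(t) = Pow(t, 3)
Mul(Add(-188, Function('c')(-8)), Pow(Add(305, Function('U')(V)), -1)) = Mul(Add(-188, Pow(Add(-8, -8), Rational(1, 2))), Pow(Add(305, Pow(Rational(-10, 3), 3)), -1)) = Mul(Add(-188, Pow(-16, Rational(1, 2))), Pow(Add(305, Rational(-1000, 27)), -1)) = Mul(Add(-188, Mul(4, I)), Pow(Rational(7235, 27), -1)) = Mul(Add(-188, Mul(4, I)), Rational(27, 7235)) = Add(Rational(-5076, 7235), Mul(Rational(108, 7235), I))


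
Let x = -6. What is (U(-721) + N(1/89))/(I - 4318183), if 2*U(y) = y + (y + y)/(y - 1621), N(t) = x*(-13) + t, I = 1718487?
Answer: 7352153/67734429356 ≈ 0.00010854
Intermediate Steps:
N(t) = 78 + t (N(t) = -6*(-13) + t = 78 + t)
U(y) = y/2 + y/(-1621 + y) (U(y) = (y + (y + y)/(y - 1621))/2 = (y + (2*y)/(-1621 + y))/2 = (y + 2*y/(-1621 + y))/2 = y/2 + y/(-1621 + y))
(U(-721) + N(1/89))/(I - 4318183) = ((1/2)*(-721)*(-1619 - 721)/(-1621 - 721) + (78 + 1/89))/(1718487 - 4318183) = ((1/2)*(-721)*(-2340)/(-2342) + (78 + 1/89))/(-2599696) = ((1/2)*(-721)*(-1/2342)*(-2340) + 6943/89)*(-1/2599696) = (-421785/1171 + 6943/89)*(-1/2599696) = -29408612/104219*(-1/2599696) = 7352153/67734429356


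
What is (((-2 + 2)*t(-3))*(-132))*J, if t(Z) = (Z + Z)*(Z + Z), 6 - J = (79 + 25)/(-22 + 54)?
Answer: 0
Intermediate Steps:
J = 11/4 (J = 6 - (79 + 25)/(-22 + 54) = 6 - 104/32 = 6 - 1*13/4 = 6 - 13/4 = 11/4 ≈ 2.7500)
t(Z) = 4*Z² (t(Z) = (2*Z)*(2*Z) = 4*Z²)
(((-2 + 2)*t(-3))*(-132))*J = (((-2 + 2)*(4*(-3)²))*(-132))*(11/4) = ((0*(4*9))*(-132))*(11/4) = ((0*36)*(-132))*(11/4) = (0*(-132))*(11/4) = 0*(11/4) = 0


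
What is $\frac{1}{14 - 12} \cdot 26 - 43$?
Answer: $-30$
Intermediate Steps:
$\frac{1}{14 - 12} \cdot 26 - 43 = \frac{1}{2} \cdot 26 - 43 = 13 - 43 = -30$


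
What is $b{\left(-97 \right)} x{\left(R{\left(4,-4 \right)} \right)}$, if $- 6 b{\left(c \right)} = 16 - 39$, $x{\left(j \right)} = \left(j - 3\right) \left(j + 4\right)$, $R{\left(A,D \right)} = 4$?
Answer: $\frac{92}{3} \approx 30.667$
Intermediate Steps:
$x{\left(j \right)} = \left(-3 + j\right) \left(4 + j\right)$
$b{\left(c \right)} = \frac{23}{6}$ ($b{\left(c \right)} = - \frac{16 - 39}{6} = \left(- \frac{1}{6}\right) \left(-23\right) = \frac{23}{6}$)
$b{\left(-97 \right)} x{\left(R{\left(4,-4 \right)} \right)} = \frac{23 \left(-12 + 4 + 4^{2}\right)}{6} = \frac{23 \left(-12 + 4 + 16\right)}{6} = \frac{23}{6} \cdot 8 = \frac{92}{3}$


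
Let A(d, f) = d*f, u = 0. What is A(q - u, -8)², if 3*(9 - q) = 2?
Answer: 40000/9 ≈ 4444.4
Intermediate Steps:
q = 25/3 (q = 9 - ⅓*2 = 9 - ⅔ = 25/3 ≈ 8.3333)
A(q - u, -8)² = ((25/3 - 1*0)*(-8))² = ((25/3 + 0)*(-8))² = ((25/3)*(-8))² = (-200/3)² = 40000/9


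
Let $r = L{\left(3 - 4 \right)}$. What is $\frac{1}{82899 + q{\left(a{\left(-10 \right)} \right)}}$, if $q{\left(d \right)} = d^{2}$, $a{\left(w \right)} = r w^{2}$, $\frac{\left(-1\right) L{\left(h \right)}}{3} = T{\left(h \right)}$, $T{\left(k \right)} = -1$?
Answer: $\frac{1}{172899} \approx 5.7837 \cdot 10^{-6}$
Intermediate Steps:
$L{\left(h \right)} = 3$ ($L{\left(h \right)} = \left(-3\right) \left(-1\right) = 3$)
$r = 3$
$a{\left(w \right)} = 3 w^{2}$
$\frac{1}{82899 + q{\left(a{\left(-10 \right)} \right)}} = \frac{1}{82899 + \left(3 \left(-10\right)^{2}\right)^{2}} = \frac{1}{82899 + \left(3 \cdot 100\right)^{2}} = \frac{1}{82899 + 300^{2}} = \frac{1}{82899 + 90000} = \frac{1}{172899}$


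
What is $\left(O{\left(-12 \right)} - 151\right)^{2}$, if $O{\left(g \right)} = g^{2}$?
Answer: $49$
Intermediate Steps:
$\left(O{\left(-12 \right)} - 151\right)^{2} = \left(\left(-12\right)^{2} - 151\right)^{2} = \left(144 - 151\right)^{2} = \left(-7\right)^{2} = 49$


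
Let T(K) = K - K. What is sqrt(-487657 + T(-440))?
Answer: I*sqrt(487657) ≈ 698.32*I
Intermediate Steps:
T(K) = 0
sqrt(-487657 + T(-440)) = sqrt(-487657 + 0) = sqrt(-487657) = I*sqrt(487657)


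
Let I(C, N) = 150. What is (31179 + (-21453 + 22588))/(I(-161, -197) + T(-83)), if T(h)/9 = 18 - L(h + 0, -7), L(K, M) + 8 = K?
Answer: 32314/1131 ≈ 28.571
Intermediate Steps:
L(K, M) = -8 + K
T(h) = 234 - 9*h (T(h) = 9*(18 - (-8 + (h + 0))) = 9*(18 - (-8 + h)) = 9*(18 + (8 - h)) = 9*(26 - h) = 234 - 9*h)
(31179 + (-21453 + 22588))/(I(-161, -197) + T(-83)) = (31179 + (-21453 + 22588))/(150 + (234 - 9*(-83))) = (31179 + 1135)/(150 + (234 + 747)) = 32314/(150 + 981) = 32314/1131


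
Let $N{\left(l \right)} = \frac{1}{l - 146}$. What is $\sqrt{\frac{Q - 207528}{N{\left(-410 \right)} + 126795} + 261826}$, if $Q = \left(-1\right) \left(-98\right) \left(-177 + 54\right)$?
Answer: $\frac{\sqrt{1301258937093973262938}}{70498019} \approx 511.69$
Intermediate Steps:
$N{\left(l \right)} = \frac{1}{-146 + l}$
$Q = -12054$ ($Q = 98 \left(-123\right) = -12054$)
$\sqrt{\frac{Q - 207528}{N{\left(-410 \right)} + 126795} + 261826} = \sqrt{\frac{-12054 - 207528}{\frac{1}{-146 - 410} + 126795} + 261826} = \sqrt{- \frac{219582}{\frac{1}{-556} + 126795} + 261826} = \sqrt{- \frac{219582}{- \frac{1}{556} + 126795} + 261826} = \sqrt{- \frac{219582}{\frac{70498019}{556}} + 261826} = \sqrt{\left(-219582\right) \frac{556}{70498019} + 261826} = \sqrt{- \frac{122087592}{70498019} + 261826} = \sqrt{\frac{18458092235102}{70498019}} = \frac{\sqrt{1301258937093973262938}}{70498019}$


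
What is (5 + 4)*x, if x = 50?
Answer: 450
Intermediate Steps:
(5 + 4)*x = (5 + 4)*50 = 9*50 = 450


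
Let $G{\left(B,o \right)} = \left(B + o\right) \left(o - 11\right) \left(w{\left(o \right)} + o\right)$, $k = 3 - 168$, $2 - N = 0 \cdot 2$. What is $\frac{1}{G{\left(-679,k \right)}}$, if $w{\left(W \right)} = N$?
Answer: $- \frac{1}{24212672} \approx -4.1301 \cdot 10^{-8}$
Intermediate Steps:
$N = 2$ ($N = 2 - 0 \cdot 2 = 2 - 0 = 2 + 0 = 2$)
$k = -165$ ($k = 3 - 168 = -165$)
$w{\left(W \right)} = 2$
$G{\left(B,o \right)} = \left(-11 + o\right) \left(2 + o\right) \left(B + o\right)$ ($G{\left(B,o \right)} = \left(B + o\right) \left(o - 11\right) \left(2 + o\right) = \left(B + o\right) \left(-11 + o\right) \left(2 + o\right) = \left(-11 + o\right) \left(B + o\right) \left(2 + o\right) = \left(-11 + o\right) \left(2 + o\right) \left(B + o\right)$)
$\frac{1}{G{\left(-679,k \right)}} = \frac{1}{\left(-165\right)^{3} - -14938 - -3630 - 9 \left(-165\right)^{2} - 679 \left(-165\right)^{2} - \left(-6111\right) \left(-165\right)} = \frac{1}{-4492125 + 14938 + 3630 - 245025 - 18485775 - 1008315} = \frac{1}{-24212672} = - \frac{1}{24212672}$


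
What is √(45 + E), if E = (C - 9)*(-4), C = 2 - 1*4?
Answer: √89 ≈ 9.4340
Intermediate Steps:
C = -2 (C = 2 - 4 = -2)
E = 44 (E = (-2 - 9)*(-4) = -11*(-4) = 44)
√(45 + E) = √(45 + 44) = √89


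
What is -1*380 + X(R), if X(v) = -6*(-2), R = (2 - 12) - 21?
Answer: -368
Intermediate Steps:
R = -31 (R = -10 - 21 = -31)
X(v) = 12
-1*380 + X(R) = -1*380 + 12 = -380 + 12 = -368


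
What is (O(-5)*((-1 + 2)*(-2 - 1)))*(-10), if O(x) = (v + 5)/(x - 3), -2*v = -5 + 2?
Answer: -195/8 ≈ -24.375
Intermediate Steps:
v = 3/2 (v = -(-5 + 2)/2 = -½*(-3) = 3/2 ≈ 1.5000)
O(x) = 13/(2*(-3 + x)) (O(x) = (3/2 + 5)/(x - 3) = 13/(2*(-3 + x)))
(O(-5)*((-1 + 2)*(-2 - 1)))*(-10) = ((13/(2*(-3 - 5)))*((-1 + 2)*(-2 - 1)))*(-10) = (((13/2)/(-8))*(1*(-3)))*(-10) = (((13/2)*(-⅛))*(-3))*(-10) = -13/16*(-3)*(-10) = (39/16)*(-10) = -195/8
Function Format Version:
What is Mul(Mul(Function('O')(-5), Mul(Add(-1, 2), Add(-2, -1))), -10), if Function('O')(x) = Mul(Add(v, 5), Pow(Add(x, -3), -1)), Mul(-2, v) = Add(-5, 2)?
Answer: Rational(-195, 8) ≈ -24.375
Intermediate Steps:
v = Rational(3, 2) (v = Mul(Rational(-1, 2), Add(-5, 2)) = Mul(Rational(-1, 2), -3) = Rational(3, 2) ≈ 1.5000)
Function('O')(x) = Mul(Rational(13, 2), Pow(Add(-3, x), -1)) (Function('O')(x) = Mul(Add(Rational(3, 2), 5), Pow(Add(x, -3), -1)) = Mul(Rational(13, 2), Pow(Add(-3, x), -1)))
Mul(Mul(Function('O')(-5), Mul(Add(-1, 2), Add(-2, -1))), -10) = Mul(Mul(Mul(Rational(13, 2), Pow(Add(-3, -5), -1)), Mul(Add(-1, 2), Add(-2, -1))), -10) = Mul(Mul(Mul(Rational(13, 2), Pow(-8, -1)), Mul(1, -3)), -10) = Mul(Mul(Mul(Rational(13, 2), Rational(-1, 8)), -3), -10) = Mul(Mul(Rational(-13, 16), -3), -10) = Mul(Rational(39, 16), -10) = Rational(-195, 8)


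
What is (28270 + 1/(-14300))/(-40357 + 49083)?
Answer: 404260999/124781800 ≈ 3.2397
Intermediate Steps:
(28270 + 1/(-14300))/(-40357 + 49083) = (28270 - 1/14300)/8726 = (404260999/14300)*(1/8726) = 404260999/124781800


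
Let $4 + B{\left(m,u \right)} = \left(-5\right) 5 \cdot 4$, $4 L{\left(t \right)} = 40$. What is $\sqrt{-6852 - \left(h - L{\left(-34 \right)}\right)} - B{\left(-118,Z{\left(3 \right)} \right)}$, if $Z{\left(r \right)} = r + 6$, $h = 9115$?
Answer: $104 + 9 i \sqrt{197} \approx 104.0 + 126.32 i$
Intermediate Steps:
$Z{\left(r \right)} = 6 + r$
$L{\left(t \right)} = 10$ ($L{\left(t \right)} = \frac{1}{4} \cdot 40 = 10$)
$B{\left(m,u \right)} = -104$ ($B{\left(m,u \right)} = -4 + \left(-5\right) 5 \cdot 4 = -4 - 100 = -104$)
$\sqrt{-6852 - \left(h - L{\left(-34 \right)}\right)} - B{\left(-118,Z{\left(3 \right)} \right)} = \sqrt{-6852 + \left(10 - 9115\right)} - -104 = \sqrt{-6852 + \left(10 - 9115\right)} + 104 = \sqrt{-6852 - 9105} + 104 = \sqrt{-15957} + 104 = 9 i \sqrt{197} + 104 = 104 + 9 i \sqrt{197}$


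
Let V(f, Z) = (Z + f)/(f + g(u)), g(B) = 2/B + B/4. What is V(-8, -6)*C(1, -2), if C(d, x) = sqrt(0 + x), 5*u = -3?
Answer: 840*I*sqrt(2)/689 ≈ 1.7241*I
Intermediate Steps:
u = -3/5 (u = (1/5)*(-3) = -3/5 ≈ -0.60000)
g(B) = 2/B + B/4 (g(B) = 2/B + B*(1/4) = 2/B + B/4)
C(d, x) = sqrt(x)
V(f, Z) = (Z + f)/(-209/60 + f) (V(f, Z) = (Z + f)/(f + (2/(-3/5) + (1/4)*(-3/5))) = (Z + f)/(f + (2*(-5/3) - 3/20)) = (Z + f)/(f + (-10/3 - 3/20)) = (Z + f)/(f - 209/60) = (Z + f)/(-209/60 + f))
V(-8, -6)*C(1, -2) = (60*(-6 - 8)/(-209 + 60*(-8)))*sqrt(-2) = (60*(-14)/(-209 - 480))*(I*sqrt(2)) = (60*(-14)/(-689))*(I*sqrt(2)) = (60*(-1/689)*(-14))*(I*sqrt(2)) = 840*(I*sqrt(2))/689 = 840*I*sqrt(2)/689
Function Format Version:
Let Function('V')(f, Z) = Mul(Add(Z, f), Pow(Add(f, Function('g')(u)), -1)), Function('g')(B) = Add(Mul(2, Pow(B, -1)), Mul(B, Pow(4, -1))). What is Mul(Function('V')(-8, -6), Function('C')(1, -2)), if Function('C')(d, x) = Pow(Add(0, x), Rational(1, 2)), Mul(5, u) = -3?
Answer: Mul(Rational(840, 689), I, Pow(2, Rational(1, 2))) ≈ Mul(1.7241, I)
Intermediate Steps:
u = Rational(-3, 5) (u = Mul(Rational(1, 5), -3) = Rational(-3, 5) ≈ -0.60000)
Function('g')(B) = Add(Mul(2, Pow(B, -1)), Mul(Rational(1, 4), B)) (Function('g')(B) = Add(Mul(2, Pow(B, -1)), Mul(B, Rational(1, 4))) = Add(Mul(2, Pow(B, -1)), Mul(Rational(1, 4), B)))
Function('C')(d, x) = Pow(x, Rational(1, 2))
Function('V')(f, Z) = Mul(Pow(Add(Rational(-209, 60), f), -1), Add(Z, f)) (Function('V')(f, Z) = Mul(Add(Z, f), Pow(Add(f, Add(Mul(2, Pow(Rational(-3, 5), -1)), Mul(Rational(1, 4), Rational(-3, 5)))), -1)) = Mul(Add(Z, f), Pow(Add(f, Add(Mul(2, Rational(-5, 3)), Rational(-3, 20))), -1)) = Mul(Add(Z, f), Pow(Add(f, Add(Rational(-10, 3), Rational(-3, 20))), -1)) = Mul(Add(Z, f), Pow(Add(f, Rational(-209, 60)), -1)) = Mul(Add(Z, f), Pow(Add(Rational(-209, 60), f), -1)) = Mul(Pow(Add(Rational(-209, 60), f), -1), Add(Z, f)))
Mul(Function('V')(-8, -6), Function('C')(1, -2)) = Mul(Mul(60, Pow(Add(-209, Mul(60, -8)), -1), Add(-6, -8)), Pow(-2, Rational(1, 2))) = Mul(Mul(60, Pow(Add(-209, -480), -1), -14), Mul(I, Pow(2, Rational(1, 2)))) = Mul(Mul(60, Pow(-689, -1), -14), Mul(I, Pow(2, Rational(1, 2)))) = Mul(Mul(60, Rational(-1, 689), -14), Mul(I, Pow(2, Rational(1, 2)))) = Mul(Rational(840, 689), Mul(I, Pow(2, Rational(1, 2)))) = Mul(Rational(840, 689), I, Pow(2, Rational(1, 2)))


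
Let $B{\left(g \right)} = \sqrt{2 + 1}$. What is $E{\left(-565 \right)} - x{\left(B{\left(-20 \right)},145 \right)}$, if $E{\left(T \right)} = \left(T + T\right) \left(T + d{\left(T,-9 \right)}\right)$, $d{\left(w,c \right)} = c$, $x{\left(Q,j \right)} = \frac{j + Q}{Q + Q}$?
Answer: $\frac{1297239}{2} - \frac{145 \sqrt{3}}{6} \approx 6.4858 \cdot 10^{5}$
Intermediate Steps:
$B{\left(g \right)} = \sqrt{3}$
$x{\left(Q,j \right)} = \frac{Q + j}{2 Q}$
$E{\left(T \right)} = 2 T \left(-9 + T\right)$ ($E{\left(T \right)} = \left(T + T\right) \left(T - 9\right) = 2 T \left(-9 + T\right)$)
$E{\left(-565 \right)} - x{\left(B{\left(-20 \right)},145 \right)} = 2 \left(-565\right) \left(-9 - 565\right) - \frac{\sqrt{3} + 145}{2 \sqrt{3}} = 2 \left(-565\right) \left(-574\right) - \frac{\frac{\sqrt{3}}{3} \left(145 + \sqrt{3}\right)}{2} = 648620 - \frac{\sqrt{3} \left(145 + \sqrt{3}\right)}{6}$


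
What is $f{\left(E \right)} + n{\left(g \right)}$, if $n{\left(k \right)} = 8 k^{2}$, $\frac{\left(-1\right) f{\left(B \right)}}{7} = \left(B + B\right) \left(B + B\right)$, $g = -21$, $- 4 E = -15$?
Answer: $\frac{12537}{4} \approx 3134.3$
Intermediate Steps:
$E = \frac{15}{4}$ ($E = \left(- \frac{1}{4}\right) \left(-15\right) = \frac{15}{4} \approx 3.75$)
$f{\left(B \right)} = - 28 B^{2}$ ($f{\left(B \right)} = - 7 \left(B + B\right) \left(B + B\right) = - 7 \cdot 2 B 2 B = - 7 \cdot 4 B^{2} = - 28 B^{2}$)
$f{\left(E \right)} + n{\left(g \right)} = - 28 \left(\frac{15}{4}\right)^{2} + 8 \left(-21\right)^{2} = \left(-28\right) \frac{225}{16} + 8 \cdot 441 = - \frac{1575}{4} + 3528 = \frac{12537}{4}$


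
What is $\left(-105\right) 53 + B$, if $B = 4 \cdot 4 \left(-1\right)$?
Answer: $-5581$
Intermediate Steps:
$B = -16$ ($B = 16 \left(-1\right) = -16$)
$\left(-105\right) 53 + B = \left(-105\right) 53 - 16 = -5565 - 16 = -5581$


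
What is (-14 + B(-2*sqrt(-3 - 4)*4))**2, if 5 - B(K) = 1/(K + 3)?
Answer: 112*(-317*I + 36*sqrt(7))/(-439*I + 48*sqrt(7)) ≈ 81.116 + 0.83428*I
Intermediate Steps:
B(K) = 5 - 1/(3 + K) (B(K) = 5 - 1/(K + 3) = 5 - 1/(3 + K))
(-14 + B(-2*sqrt(-3 - 4)*4))**2 = (-14 + (14 + 5*(-2*sqrt(-3 - 4)*4))/(3 - 2*sqrt(-3 - 4)*4))**2 = (-14 + (14 + 5*(-2*I*sqrt(7)*4))/(3 - 2*I*sqrt(7)*4))**2 = (-14 + (14 + 5*(-8*I*sqrt(7)))/(3 - 8*I*sqrt(7)))**2 = (-14 + (14 - 40*I*sqrt(7))/(3 - 8*I*sqrt(7)))**2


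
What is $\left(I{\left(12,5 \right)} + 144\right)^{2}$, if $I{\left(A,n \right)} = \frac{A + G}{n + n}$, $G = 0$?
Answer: $\frac{527076}{25} \approx 21083.0$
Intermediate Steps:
$I{\left(A,n \right)} = \frac{A}{2 n}$ ($I{\left(A,n \right)} = \frac{A + 0}{n + n} = \frac{A}{2 n}$)
$\left(I{\left(12,5 \right)} + 144\right)^{2} = \left(\frac{1}{2} \cdot 12 \cdot \frac{1}{5} + 144\right)^{2} = \left(\frac{6}{5} + 144\right)^{2} = \left(\frac{726}{5}\right)^{2} = \frac{527076}{25}$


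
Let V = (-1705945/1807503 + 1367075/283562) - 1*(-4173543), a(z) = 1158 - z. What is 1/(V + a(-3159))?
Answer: 512539165686/2141318866003899595 ≈ 2.3936e-7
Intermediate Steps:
V = 2139106234425633133/512539165686 (V = (-1705945*1/1807503 + 1367075*(1/283562)) + 4173543 = (-1705945/1807503 + 1367075/283562) + 4173543 = 1987250987635/512539165686 + 4173543 = 2139106234425633133/512539165686 ≈ 4.1735e+6)
1/(V + a(-3159)) = 1/(2139106234425633133/512539165686 + (1158 - 1*(-3159))) = 1/(2139106234425633133/512539165686 + (1158 + 3159)) = 1/(2139106234425633133/512539165686 + 4317) = 1/(2141318866003899595/512539165686) = 512539165686/2141318866003899595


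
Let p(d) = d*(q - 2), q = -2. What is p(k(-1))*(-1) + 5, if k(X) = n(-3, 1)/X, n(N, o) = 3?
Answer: -7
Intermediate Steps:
k(X) = 3/X
p(d) = -4*d (p(d) = d*(-2 - 2) = d*(-4) = -4*d)
p(k(-1))*(-1) + 5 = -12/(-1)*(-1) + 5 = -12*(-1)*(-1) + 5 = -4*(-3)*(-1) + 5 = 12*(-1) + 5 = -12 + 5 = -7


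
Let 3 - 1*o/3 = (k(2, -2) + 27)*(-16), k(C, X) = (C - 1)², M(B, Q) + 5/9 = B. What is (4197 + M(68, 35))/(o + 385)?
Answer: 19190/7821 ≈ 2.4537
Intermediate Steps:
M(B, Q) = -5/9 + B
k(C, X) = (-1 + C)²
o = 1353 (o = 9 - 3*((-1 + 2)² + 27)*(-16) = 9 - 3*(1² + 27)*(-16) = 9 - 3*(1 + 27)*(-16) = 9 - 84*(-16) = 9 - 3*(-448) = 9 + 1344 = 1353)
(4197 + M(68, 35))/(o + 385) = (4197 + (-5/9 + 68))/(1353 + 385) = (4197 + 607/9)/1738 = (38380/9)*(1/1738) = 19190/7821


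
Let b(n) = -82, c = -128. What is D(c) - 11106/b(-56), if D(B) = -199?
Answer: -2606/41 ≈ -63.561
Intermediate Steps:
D(c) - 11106/b(-56) = -199 - 11106/(-82) = -199 - 11106*(-1/82) = -199 + 5553/41 = -2606/41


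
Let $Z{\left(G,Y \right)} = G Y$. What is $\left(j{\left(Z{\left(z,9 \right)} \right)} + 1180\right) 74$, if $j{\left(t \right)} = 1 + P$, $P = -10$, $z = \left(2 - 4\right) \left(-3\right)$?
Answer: $86654$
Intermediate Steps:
$z = 6$ ($z = \left(-2\right) \left(-3\right) = 6$)
$j{\left(t \right)} = -9$ ($j{\left(t \right)} = 1 - 10 = -9$)
$\left(j{\left(Z{\left(z,9 \right)} \right)} + 1180\right) 74 = \left(-9 + 1180\right) 74 = 1171 \cdot 74 = 86654$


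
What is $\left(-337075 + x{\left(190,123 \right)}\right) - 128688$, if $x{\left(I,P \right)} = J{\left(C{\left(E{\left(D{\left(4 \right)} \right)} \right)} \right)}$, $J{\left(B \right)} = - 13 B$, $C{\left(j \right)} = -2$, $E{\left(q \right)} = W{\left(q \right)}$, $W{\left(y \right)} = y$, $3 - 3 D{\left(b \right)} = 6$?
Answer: $-465737$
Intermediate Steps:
$D{\left(b \right)} = -1$ ($D{\left(b \right)} = 1 - 2 = -1$)
$E{\left(q \right)} = q$
$x{\left(I,P \right)} = 26$ ($x{\left(I,P \right)} = \left(-13\right) \left(-2\right) = 26$)
$\left(-337075 + x{\left(190,123 \right)}\right) - 128688 = \left(-337075 + 26\right) - 128688 = -337049 - 128688 = -465737$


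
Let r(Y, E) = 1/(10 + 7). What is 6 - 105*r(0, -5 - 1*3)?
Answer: -3/17 ≈ -0.17647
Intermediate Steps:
r(Y, E) = 1/17
6 - 105*r(0, -5 - 1*3) = 6 - 105*1/17 = 6 - 105/17 = -3/17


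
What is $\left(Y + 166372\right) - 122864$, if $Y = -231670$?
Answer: $-188162$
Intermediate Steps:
$\left(Y + 166372\right) - 122864 = \left(-231670 + 166372\right) - 122864 = -65298 - 122864 = -188162$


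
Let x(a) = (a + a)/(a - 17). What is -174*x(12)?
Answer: 4176/5 ≈ 835.20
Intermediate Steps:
x(a) = 2*a/(-17 + a) (x(a) = (2*a)/(-17 + a) = 2*a/(-17 + a))
-174*x(12) = -348*12/(-17 + 12) = -348*12/(-5) = -348*12*(-1)/5 = -174*(-24/5) = 4176/5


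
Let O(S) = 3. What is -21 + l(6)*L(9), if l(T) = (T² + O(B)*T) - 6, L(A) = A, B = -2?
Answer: 411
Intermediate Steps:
l(T) = -6 + T² + 3*T (l(T) = (T² + 3*T) - 6 = -6 + T² + 3*T)
-21 + l(6)*L(9) = -21 + (-6 + 6² + 3*6)*9 = -21 + (-6 + 36 + 18)*9 = -21 + 48*9 = -21 + 432 = 411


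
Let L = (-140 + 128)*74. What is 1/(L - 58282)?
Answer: -1/59170 ≈ -1.6900e-5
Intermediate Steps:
L = -888 (L = -12*74 = -888)
1/(L - 58282) = 1/(-888 - 58282) = 1/(-59170) = -1/59170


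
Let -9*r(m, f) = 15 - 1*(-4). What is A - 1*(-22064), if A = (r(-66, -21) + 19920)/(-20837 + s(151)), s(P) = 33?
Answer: 4130995843/187236 ≈ 22063.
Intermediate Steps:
r(m, f) = -19/9 (r(m, f) = -(15 - 1*(-4))/9 = -(15 + 4)/9 = -⅑*19 = -19/9)
A = -179261/187236 (A = (-19/9 + 19920)/(-20837 + 33) = (179261/9)/(-20804) = (179261/9)*(-1/20804) = -179261/187236 ≈ -0.95741)
A - 1*(-22064) = -179261/187236 - 1*(-22064) = -179261/187236 + 22064 = 4130995843/187236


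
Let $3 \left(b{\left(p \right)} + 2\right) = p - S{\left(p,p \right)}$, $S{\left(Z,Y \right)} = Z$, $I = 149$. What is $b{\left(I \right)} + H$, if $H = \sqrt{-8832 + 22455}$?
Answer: $-2 + \sqrt{13623} \approx 114.72$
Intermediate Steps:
$H = \sqrt{13623} \approx 116.72$
$b{\left(p \right)} = -2$ ($b{\left(p \right)} = -2 + \frac{p - p}{3} = -2 + \frac{1}{3} \cdot 0 = -2 + 0 = -2$)
$b{\left(I \right)} + H = -2 + \sqrt{13623}$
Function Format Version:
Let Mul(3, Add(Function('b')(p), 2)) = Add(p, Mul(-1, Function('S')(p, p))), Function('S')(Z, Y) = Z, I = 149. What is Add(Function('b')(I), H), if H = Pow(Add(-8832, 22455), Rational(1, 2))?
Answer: Add(-2, Pow(13623, Rational(1, 2))) ≈ 114.72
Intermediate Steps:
H = Pow(13623, Rational(1, 2)) ≈ 116.72
Function('b')(p) = -2 (Function('b')(p) = Add(-2, Mul(Rational(1, 3), Add(p, Mul(-1, p)))) = Add(-2, Mul(Rational(1, 3), 0)) = Add(-2, 0) = -2)
Add(Function('b')(I), H) = Add(-2, Pow(13623, Rational(1, 2)))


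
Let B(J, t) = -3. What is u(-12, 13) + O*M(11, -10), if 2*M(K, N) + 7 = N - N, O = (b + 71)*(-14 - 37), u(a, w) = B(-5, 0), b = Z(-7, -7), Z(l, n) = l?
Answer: 11421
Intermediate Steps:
b = -7
u(a, w) = -3
O = -3264 (O = (-7 + 71)*(-14 - 37) = 64*(-51) = -3264)
M(K, N) = -7/2 (M(K, N) = -7/2 + (N - N)/2 = -7/2 + (½)*0 = -7/2 + 0 = -7/2)
u(-12, 13) + O*M(11, -10) = -3 - 3264*(-7/2) = -3 + 11424 = 11421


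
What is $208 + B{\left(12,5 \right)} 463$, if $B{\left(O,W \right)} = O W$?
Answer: $27988$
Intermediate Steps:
$208 + B{\left(12,5 \right)} 463 = 208 + 12 \cdot 5 \cdot 463 = 208 + 60 \cdot 463 = 208 + 27780 = 27988$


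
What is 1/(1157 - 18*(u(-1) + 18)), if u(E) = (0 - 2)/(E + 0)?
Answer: 1/797 ≈ 0.0012547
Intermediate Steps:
u(E) = -2/E
1/(1157 - 18*(u(-1) + 18)) = 1/(1157 - 18*(-2/(-1) + 18)) = 1/(1157 - 18*(-2*(-1) + 18)) = 1/(1157 - 18*(2 + 18)) = 1/(1157 - 18*20) = 1/(1157 - 360) = 1/797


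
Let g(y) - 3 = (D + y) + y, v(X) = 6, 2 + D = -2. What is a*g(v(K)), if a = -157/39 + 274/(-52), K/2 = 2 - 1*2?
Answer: -7975/78 ≈ -102.24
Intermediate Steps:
D = -4 (D = -2 - 2 = -4)
K = 0 (K = 2*(2 - 1*2) = 2*(2 - 2) = 2*0 = 0)
a = -725/78 (a = -157*1/39 + 274*(-1/52) = -157/39 - 137/26 = -725/78 ≈ -9.2949)
g(y) = -1 + 2*y (g(y) = 3 + ((-4 + y) + y) = 3 + (-4 + 2*y) = -1 + 2*y)
a*g(v(K)) = -725*(-1 + 2*6)/78 = -725*(-1 + 12)/78 = -725/78*11 = -7975/78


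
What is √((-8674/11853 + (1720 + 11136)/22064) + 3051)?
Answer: √362262652210615758/10896858 ≈ 55.234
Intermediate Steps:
√((-8674/11853 + (1720 + 11136)/22064) + 3051) = √((-8674*1/11853 + 12856*(1/22064)) + 3051) = √((-8674/11853 + 1607/2758) + 3051) = √(-4875121/32690574 + 3051) = √(99734066153/32690574) = √362262652210615758/10896858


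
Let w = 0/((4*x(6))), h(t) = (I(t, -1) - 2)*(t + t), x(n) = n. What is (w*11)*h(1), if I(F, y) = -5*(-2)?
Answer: 0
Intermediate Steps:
I(F, y) = 10
h(t) = 16*t (h(t) = (10 - 2)*(t + t) = 8*(2*t) = 16*t)
w = 0 (w = 0/((4*6)) = 0/24 = 0*(1/24) = 0)
(w*11)*h(1) = (0*11)*(16*1) = 0*16 = 0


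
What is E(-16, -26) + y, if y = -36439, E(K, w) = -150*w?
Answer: -32539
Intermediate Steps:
E(-16, -26) + y = -150*(-26) - 36439 = 3900 - 36439 = -32539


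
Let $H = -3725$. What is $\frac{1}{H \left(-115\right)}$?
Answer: $\frac{1}{428375} \approx 2.3344 \cdot 10^{-6}$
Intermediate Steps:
$\frac{1}{H \left(-115\right)} = \frac{1}{\left(-3725\right) \left(-115\right)} = \left(- \frac{1}{3725}\right) \left(- \frac{1}{115}\right) = \frac{1}{428375}$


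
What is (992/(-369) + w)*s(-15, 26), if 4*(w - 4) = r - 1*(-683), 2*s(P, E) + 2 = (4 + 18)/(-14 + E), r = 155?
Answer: -155579/8856 ≈ -17.568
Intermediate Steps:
s(P, E) = -1 + 11/(-14 + E) (s(P, E) = -1 + ((4 + 18)/(-14 + E))/2 = -1 + (22/(-14 + E))/2 = -1 + 11/(-14 + E))
w = 427/2 (w = 4 + (155 - 1*(-683))/4 = 4 + (155 + 683)/4 = 4 + (¼)*838 = 4 + 419/2 = 427/2 ≈ 213.50)
(992/(-369) + w)*s(-15, 26) = (992/(-369) + 427/2)*((25 - 1*26)/(-14 + 26)) = (992*(-1/369) + 427/2)*((25 - 26)/12) = (-992/369 + 427/2)*((1/12)*(-1)) = (155579/738)*(-1/12) = -155579/8856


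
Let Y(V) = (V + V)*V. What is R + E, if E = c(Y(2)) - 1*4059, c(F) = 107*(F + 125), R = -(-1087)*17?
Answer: 28651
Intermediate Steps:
Y(V) = 2*V**2 (Y(V) = (2*V)*V = 2*V**2)
R = 18479 (R = -1*(-18479) = 18479)
c(F) = 13375 + 107*F (c(F) = 107*(125 + F) = 13375 + 107*F)
E = 10172 (E = (13375 + 107*(2*2**2)) - 1*4059 = (13375 + 107*(2*4)) - 4059 = (13375 + 107*8) - 4059 = (13375 + 856) - 4059 = 14231 - 4059 = 10172)
R + E = 18479 + 10172 = 28651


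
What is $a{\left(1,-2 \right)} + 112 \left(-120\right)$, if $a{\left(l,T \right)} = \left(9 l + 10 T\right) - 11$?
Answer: $-13462$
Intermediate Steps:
$a{\left(l,T \right)} = -11 + 9 l + 10 T$
$a{\left(1,-2 \right)} + 112 \left(-120\right) = \left(-11 + 9 \cdot 1 + 10 \left(-2\right)\right) + 112 \left(-120\right) = \left(-11 + 9 - 20\right) - 13440 = -22 - 13440 = -13462$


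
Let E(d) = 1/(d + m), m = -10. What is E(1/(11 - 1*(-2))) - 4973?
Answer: -641530/129 ≈ -4973.1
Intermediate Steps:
E(d) = 1/(-10 + d) (E(d) = 1/(d - 10) = 1/(-10 + d))
E(1/(11 - 1*(-2))) - 4973 = 1/(-10 + 1/(11 - 1*(-2))) - 4973 = 1/(-10 + 1/(11 + 2)) - 4973 = 1/(-10 + 1/13) - 4973 = 1/(-129/13) - 4973 = -13/129 - 4973 = -641530/129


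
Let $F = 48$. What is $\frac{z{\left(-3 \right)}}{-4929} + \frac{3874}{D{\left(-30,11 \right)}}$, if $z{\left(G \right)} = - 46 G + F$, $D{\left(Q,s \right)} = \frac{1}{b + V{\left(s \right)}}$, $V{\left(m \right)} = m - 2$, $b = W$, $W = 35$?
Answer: $\frac{9034166}{53} \approx 1.7046 \cdot 10^{5}$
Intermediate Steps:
$b = 35$
$V{\left(m \right)} = -2 + m$
$D{\left(Q,s \right)} = \frac{1}{33 + s}$ ($D{\left(Q,s \right)} = \frac{1}{35 + \left(-2 + s\right)} = \frac{1}{33 + s}$)
$z{\left(G \right)} = 48 - 46 G$ ($z{\left(G \right)} = - 46 G + 48 = 48 - 46 G$)
$\frac{z{\left(-3 \right)}}{-4929} + \frac{3874}{D{\left(-30,11 \right)}} = \frac{48 - -138}{-4929} + \frac{3874}{\frac{1}{33 + 11}} = \left(48 + 138\right) \left(- \frac{1}{4929}\right) + \frac{3874}{\frac{1}{44}} = 186 \left(- \frac{1}{4929}\right) + 3874 \frac{1}{\frac{1}{44}} = - \frac{2}{53} + 3874 \cdot 44 = - \frac{2}{53} + 170456 = \frac{9034166}{53}$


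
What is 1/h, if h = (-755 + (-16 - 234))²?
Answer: 1/1010025 ≈ 9.9007e-7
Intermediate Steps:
h = 1010025 (h = (-755 - 250)² = (-1005)² = 1010025)
1/h = 1/1010025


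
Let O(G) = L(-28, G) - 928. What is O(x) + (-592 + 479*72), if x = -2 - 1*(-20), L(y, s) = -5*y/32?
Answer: 263779/8 ≈ 32972.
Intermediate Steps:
L(y, s) = -5*y/32 (L(y, s) = -5*y*(1/32) = -5*y/32)
x = 18 (x = -2 + 20 = 18)
O(G) = -7389/8 (O(G) = -5/32*(-28) - 928 = 35/8 - 928 = -7389/8)
O(x) + (-592 + 479*72) = -7389/8 + (-592 + 479*72) = -7389/8 + (-592 + 34488) = -7389/8 + 33896 = 263779/8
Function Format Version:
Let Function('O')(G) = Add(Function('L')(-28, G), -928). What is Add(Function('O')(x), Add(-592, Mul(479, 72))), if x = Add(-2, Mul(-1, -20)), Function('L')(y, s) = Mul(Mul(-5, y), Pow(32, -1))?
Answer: Rational(263779, 8) ≈ 32972.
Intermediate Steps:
Function('L')(y, s) = Mul(Rational(-5, 32), y) (Function('L')(y, s) = Mul(Mul(-5, y), Rational(1, 32)) = Mul(Rational(-5, 32), y))
x = 18 (x = Add(-2, 20) = 18)
Function('O')(G) = Rational(-7389, 8) (Function('O')(G) = Add(Mul(Rational(-5, 32), -28), -928) = Add(Rational(35, 8), -928) = Rational(-7389, 8))
Add(Function('O')(x), Add(-592, Mul(479, 72))) = Add(Rational(-7389, 8), Add(-592, Mul(479, 72))) = Add(Rational(-7389, 8), Add(-592, 34488)) = Add(Rational(-7389, 8), 33896) = Rational(263779, 8)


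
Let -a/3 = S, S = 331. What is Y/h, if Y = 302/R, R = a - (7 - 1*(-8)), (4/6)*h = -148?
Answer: 151/111888 ≈ 0.0013496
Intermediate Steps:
a = -993 (a = -3*331 = -993)
h = -222 (h = (3/2)*(-148) = -222)
R = -1008 (R = -993 - (7 - 1*(-8)) = -993 - (7 + 8) = -993 - 1*15 = -993 - 15 = -1008)
Y = -151/504 (Y = 302/(-1008) = 302*(-1/1008) = -151/504 ≈ -0.29960)
Y/h = -151/504/(-222) = -151/504*(-1/222) = 151/111888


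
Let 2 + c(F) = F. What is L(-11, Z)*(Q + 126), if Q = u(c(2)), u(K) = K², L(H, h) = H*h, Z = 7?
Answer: -9702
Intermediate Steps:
c(F) = -2 + F
Q = 0 (Q = (-2 + 2)² = 0² = 0)
L(-11, Z)*(Q + 126) = (-11*7)*(0 + 126) = -77*126 = -9702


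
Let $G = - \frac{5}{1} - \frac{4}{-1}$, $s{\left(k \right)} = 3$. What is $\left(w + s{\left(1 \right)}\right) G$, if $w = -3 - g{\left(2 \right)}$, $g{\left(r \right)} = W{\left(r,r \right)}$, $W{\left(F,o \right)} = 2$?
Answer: $2$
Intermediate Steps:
$G = -1$ ($G = \left(-5\right) 1 - -4 = -5 + 4 = -1$)
$g{\left(r \right)} = 2$
$w = -5$ ($w = -3 - 2 = -5$)
$\left(w + s{\left(1 \right)}\right) G = \left(-5 + 3\right) \left(-1\right) = \left(-2\right) \left(-1\right) = 2$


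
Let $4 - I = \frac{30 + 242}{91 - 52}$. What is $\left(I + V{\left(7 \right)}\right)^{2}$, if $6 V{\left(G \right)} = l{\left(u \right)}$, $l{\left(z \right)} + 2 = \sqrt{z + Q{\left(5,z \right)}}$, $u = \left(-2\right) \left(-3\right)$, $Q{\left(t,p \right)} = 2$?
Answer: $\frac{16979}{1521} - \frac{86 \sqrt{2}}{39} \approx 8.0445$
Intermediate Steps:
$u = 6$
$l{\left(z \right)} = -2 + \sqrt{2 + z}$ ($l{\left(z \right)} = -2 + \sqrt{z + 2} = -2 + \sqrt{2 + z}$)
$V{\left(G \right)} = - \frac{1}{3} + \frac{\sqrt{2}}{3}$ ($V{\left(G \right)} = \frac{-2 + \sqrt{2 + 6}}{6} = \frac{-2 + \sqrt{8}}{6} = \frac{-2 + 2 \sqrt{2}}{6} = - \frac{1}{3} + \frac{\sqrt{2}}{3}$)
$I = - \frac{116}{39}$ ($I = 4 - \frac{30 + 242}{91 - 52} = 4 - \frac{272}{39} = - \frac{116}{39} \approx -2.9744$)
$\left(I + V{\left(7 \right)}\right)^{2} = \left(- \frac{116}{39} - \left(\frac{1}{3} - \frac{\sqrt{2}}{3}\right)\right)^{2} = \left(- \frac{43}{13} + \frac{\sqrt{2}}{3}\right)^{2}$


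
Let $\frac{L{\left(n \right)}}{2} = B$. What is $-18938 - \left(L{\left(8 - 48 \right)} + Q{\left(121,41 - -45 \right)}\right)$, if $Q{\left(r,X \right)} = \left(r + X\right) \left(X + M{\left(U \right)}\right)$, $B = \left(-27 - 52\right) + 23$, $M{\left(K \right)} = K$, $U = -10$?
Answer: $-34558$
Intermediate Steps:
$B = -56$ ($B = -79 + 23 = -56$)
$L{\left(n \right)} = -112$ ($L{\left(n \right)} = 2 \left(-56\right) = -112$)
$Q{\left(r,X \right)} = \left(-10 + X\right) \left(X + r\right)$ ($Q{\left(r,X \right)} = \left(r + X\right) \left(X - 10\right) = \left(X + r\right) \left(-10 + X\right) = \left(-10 + X\right) \left(X + r\right)$)
$-18938 - \left(L{\left(8 - 48 \right)} + Q{\left(121,41 - -45 \right)}\right) = -18938 - \left(-112 - \left(1210 - \left(41 - -45\right)^{2} + 10 \left(41 - -45\right) - \left(41 - -45\right) 121\right)\right) = -18938 - \left(-112 - \left(1210 - \left(41 + 45\right)^{2} + 10 \left(41 + 45\right) - \left(41 + 45\right) 121\right)\right) = -18938 - \left(-112 + \left(86^{2} - 860 - 1210 + 86 \cdot 121\right)\right) = -18938 - \left(-112 + \left(7396 - 860 - 1210 + 10406\right)\right) = -18938 - \left(-112 + 15732\right) = -18938 - 15620 = -34558$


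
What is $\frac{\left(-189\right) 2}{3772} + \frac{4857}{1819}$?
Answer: $\frac{8816511}{3430634} \approx 2.5699$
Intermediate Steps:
$\frac{\left(-189\right) 2}{3772} + \frac{4857}{1819} = \left(-378\right) \frac{1}{3772} + 4857 \cdot \frac{1}{1819} = - \frac{189}{1886} + \frac{4857}{1819} = \frac{8816511}{3430634}$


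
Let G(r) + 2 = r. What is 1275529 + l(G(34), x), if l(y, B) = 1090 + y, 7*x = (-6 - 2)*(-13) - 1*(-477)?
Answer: 1276651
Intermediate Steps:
G(r) = -2 + r
x = 83 (x = ((-6 - 2)*(-13) - 1*(-477))/7 = (-8*(-13) + 477)/7 = (104 + 477)/7 = (⅐)*581 = 83)
1275529 + l(G(34), x) = 1275529 + (1090 + (-2 + 34)) = 1275529 + (1090 + 32) = 1275529 + 1122 = 1276651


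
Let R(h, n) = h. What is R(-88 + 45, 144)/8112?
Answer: -43/8112 ≈ -0.0053008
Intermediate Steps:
R(-88 + 45, 144)/8112 = (-88 + 45)/8112 = -43*1/8112 = -43/8112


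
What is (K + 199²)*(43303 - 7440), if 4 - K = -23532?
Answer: 2264282231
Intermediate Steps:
K = 23536 (K = 4 - 1*(-23532) = 4 + 23532 = 23536)
(K + 199²)*(43303 - 7440) = (23536 + 199²)*(43303 - 7440) = (23536 + 39601)*35863 = 63137*35863 = 2264282231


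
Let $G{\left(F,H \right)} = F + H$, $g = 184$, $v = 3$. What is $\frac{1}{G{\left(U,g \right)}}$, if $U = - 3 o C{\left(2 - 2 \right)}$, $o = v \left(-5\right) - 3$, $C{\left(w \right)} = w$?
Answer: $\frac{1}{184} \approx 0.0054348$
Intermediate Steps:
$o = -18$ ($o = 3 \left(-5\right) - 3 = -15 - 3 = -18$)
$U = 0$ ($U = \left(-3\right) \left(-18\right) \left(2 - 2\right) = 54 \left(2 - 2\right) = 54 \cdot 0 = 0$)
$\frac{1}{G{\left(U,g \right)}} = \frac{1}{0 + 184} = \frac{1}{184}$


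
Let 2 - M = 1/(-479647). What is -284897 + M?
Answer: -136649032064/479647 ≈ -2.8490e+5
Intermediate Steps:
M = 959295/479647 (M = 2 - 1/(-479647) = 2 - 1*(-1/479647) = 2 + 1/479647 = 959295/479647 ≈ 2.0000)
-284897 + M = -284897 + 959295/479647 = -136649032064/479647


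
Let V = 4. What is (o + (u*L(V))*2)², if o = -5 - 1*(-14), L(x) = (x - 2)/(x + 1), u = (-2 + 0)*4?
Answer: 169/25 ≈ 6.7600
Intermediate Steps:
u = -8 (u = -2*4 = -8)
L(x) = (-2 + x)/(1 + x)
o = 9 (o = -5 + 14 = 9)
(o + (u*L(V))*2)² = (9 - 8*(-2 + 4)/(1 + 4)*2)² = (9 - 8*2/5*2)² = (9 - 8*⅖*2)² = (9 - 16/5*2)² = (9 - 32/5)² = (13/5)² = 169/25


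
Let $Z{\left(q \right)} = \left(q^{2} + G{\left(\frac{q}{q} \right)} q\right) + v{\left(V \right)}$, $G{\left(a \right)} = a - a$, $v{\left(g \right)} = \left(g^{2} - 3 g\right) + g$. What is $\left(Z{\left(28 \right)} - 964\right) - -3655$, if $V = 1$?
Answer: $3474$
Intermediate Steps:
$v{\left(g \right)} = g^{2} - 2 g$
$G{\left(a \right)} = 0$
$Z{\left(q \right)} = -1 + q^{2}$ ($Z{\left(q \right)} = \left(q^{2} + 0 q\right) + 1 \left(-2 + 1\right) = \left(q^{2} + 0\right) + 1 \left(-1\right) = q^{2} - 1 = -1 + q^{2}$)
$\left(Z{\left(28 \right)} - 964\right) - -3655 = \left(\left(-1 + 28^{2}\right) - 964\right) - -3655 = \left(\left(-1 + 784\right) - 964\right) + 3655 = \left(783 - 964\right) + 3655 = -181 + 3655 = 3474$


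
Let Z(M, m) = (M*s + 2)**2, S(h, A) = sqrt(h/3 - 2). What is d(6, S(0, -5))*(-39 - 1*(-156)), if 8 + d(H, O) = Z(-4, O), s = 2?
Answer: 3276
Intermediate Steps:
S(h, A) = sqrt(-2 + h/3) (S(h, A) = sqrt(h*(1/3) - 2) = sqrt(h/3 - 2) = sqrt(-2 + h/3))
Z(M, m) = (2 + 2*M)**2 (Z(M, m) = (M*2 + 2)**2 = (2*M + 2)**2 = (2 + 2*M)**2)
d(H, O) = 28 (d(H, O) = -8 + 4*(1 - 4)**2 = -8 + 4*(-3)**2 = -8 + 4*9 = -8 + 36 = 28)
d(6, S(0, -5))*(-39 - 1*(-156)) = 28*(-39 - 1*(-156)) = 28*(-39 + 156) = 28*117 = 3276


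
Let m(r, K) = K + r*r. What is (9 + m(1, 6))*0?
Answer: 0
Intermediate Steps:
m(r, K) = K + r²
(9 + m(1, 6))*0 = (9 + (6 + 1²))*0 = (9 + (6 + 1))*0 = (9 + 7)*0 = 16*0 = 0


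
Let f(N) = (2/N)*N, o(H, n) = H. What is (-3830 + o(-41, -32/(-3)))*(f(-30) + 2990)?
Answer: -11582032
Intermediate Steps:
f(N) = 2
(-3830 + o(-41, -32/(-3)))*(f(-30) + 2990) = (-3830 - 41)*(2 + 2990) = -3871*2992 = -11582032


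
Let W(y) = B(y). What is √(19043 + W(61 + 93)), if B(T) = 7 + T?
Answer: 2*√4801 ≈ 138.58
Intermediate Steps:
W(y) = 7 + y
√(19043 + W(61 + 93)) = √(19043 + (7 + (61 + 93))) = √(19043 + (7 + 154)) = √(19043 + 161) = √19204 = 2*√4801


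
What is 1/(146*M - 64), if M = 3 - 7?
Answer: -1/648 ≈ -0.0015432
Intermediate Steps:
M = -4
1/(146*M - 64) = 1/(146*(-4) - 64) = 1/(-584 - 64) = 1/(-648) = -1/648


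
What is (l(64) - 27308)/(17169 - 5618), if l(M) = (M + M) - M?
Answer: -27244/11551 ≈ -2.3586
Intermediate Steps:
l(M) = M (l(M) = 2*M - M = M)
(l(64) - 27308)/(17169 - 5618) = (64 - 27308)/(17169 - 5618) = -27244/11551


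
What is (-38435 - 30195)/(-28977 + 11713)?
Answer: 34315/8632 ≈ 3.9753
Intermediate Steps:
(-38435 - 30195)/(-28977 + 11713) = -68630/(-17264) = -68630*(-1/17264) = 34315/8632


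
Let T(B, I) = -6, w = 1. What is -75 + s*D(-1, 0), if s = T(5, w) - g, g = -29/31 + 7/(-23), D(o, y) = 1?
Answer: -56869/713 ≈ -79.760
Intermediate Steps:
g = -884/713 (g = -29*1/31 + 7*(-1/23) = -29/31 - 7/23 = -884/713 ≈ -1.2398)
s = -3394/713 (s = -6 - 1*(-884/713) = -6 + 884/713 = -3394/713 ≈ -4.7602)
-75 + s*D(-1, 0) = -75 - 3394/713*1 = -75 - 3394/713 = -56869/713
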